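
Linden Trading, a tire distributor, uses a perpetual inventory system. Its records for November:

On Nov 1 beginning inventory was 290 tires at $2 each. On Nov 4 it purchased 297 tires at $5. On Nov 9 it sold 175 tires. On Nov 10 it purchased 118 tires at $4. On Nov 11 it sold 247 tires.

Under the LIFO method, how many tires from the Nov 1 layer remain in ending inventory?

Nov 9, 175 sold [LIFO — newest first]: 175 @ $5 = $875
Nov 11, 247 sold [LIFO — newest first]: 118 @ $4 + 122 @ $5 + 7 @ $2 = $1,096
Total COGS = $875 + $1,096 = $1,971
Ending inventory: 283 @ $2 = $566

283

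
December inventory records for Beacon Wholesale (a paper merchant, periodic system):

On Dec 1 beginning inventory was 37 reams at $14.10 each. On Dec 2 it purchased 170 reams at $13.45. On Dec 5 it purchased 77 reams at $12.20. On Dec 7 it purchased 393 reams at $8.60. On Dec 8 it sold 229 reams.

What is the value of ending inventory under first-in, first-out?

Dec 8, 229 sold [FIFO — oldest first]: 37 @ $14.10 + 170 @ $13.45 + 22 @ $12.20 = $3,076.60
Ending inventory: 55 @ $12.20 + 393 @ $8.60 = $4,050.80

Ending inventory = $4,050.80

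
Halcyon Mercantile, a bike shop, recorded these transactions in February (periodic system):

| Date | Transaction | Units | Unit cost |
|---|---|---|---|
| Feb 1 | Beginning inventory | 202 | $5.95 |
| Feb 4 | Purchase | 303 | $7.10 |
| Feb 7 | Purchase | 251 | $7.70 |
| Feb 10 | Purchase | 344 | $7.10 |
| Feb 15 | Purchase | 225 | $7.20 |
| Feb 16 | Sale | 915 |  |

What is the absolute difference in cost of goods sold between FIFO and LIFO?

$254.80

FIFO COGS: 202 @ $5.95 + 303 @ $7.10 + 251 @ $7.70 + 159 @ $7.10 = $6,414.80
LIFO COGS: 225 @ $7.20 + 344 @ $7.10 + 251 @ $7.70 + 95 @ $7.10 = $6,669.60
Difference = |$6,414.80 − $6,669.60| = $254.80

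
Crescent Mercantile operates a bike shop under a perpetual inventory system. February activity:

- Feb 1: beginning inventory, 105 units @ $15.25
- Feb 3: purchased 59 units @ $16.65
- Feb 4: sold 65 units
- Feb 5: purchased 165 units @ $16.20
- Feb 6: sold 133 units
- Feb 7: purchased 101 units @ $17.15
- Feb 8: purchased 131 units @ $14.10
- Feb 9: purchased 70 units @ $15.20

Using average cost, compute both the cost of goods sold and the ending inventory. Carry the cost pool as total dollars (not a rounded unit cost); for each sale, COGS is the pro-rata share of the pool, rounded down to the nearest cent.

COGS = $3,156.32; ending inventory = $6,743.53

After Feb 1: 105 on hand, pool $1,601.25 (≈ $15.2500 each)
After Feb 3: 164 on hand, pool $2,583.60 (≈ $15.7537 each)
Feb 4, sell 65: 65/164 × $2,583.60 → $1,023.98
After Feb 5: 264 on hand, pool $4,232.62 (≈ $16.0327 each)
Feb 6, sell 133: 133/264 × $4,232.62 → $2,132.34
After Feb 7: 232 on hand, pool $3,832.43 (≈ $16.5191 each)
After Feb 8: 363 on hand, pool $5,679.53 (≈ $15.6461 each)
After Feb 9: 433 on hand, pool $6,743.53 (≈ $15.5740 each)
Total COGS = $1,023.98 + $2,132.34 = $3,156.32
Ending inventory (cost pool remaining) = $6,743.53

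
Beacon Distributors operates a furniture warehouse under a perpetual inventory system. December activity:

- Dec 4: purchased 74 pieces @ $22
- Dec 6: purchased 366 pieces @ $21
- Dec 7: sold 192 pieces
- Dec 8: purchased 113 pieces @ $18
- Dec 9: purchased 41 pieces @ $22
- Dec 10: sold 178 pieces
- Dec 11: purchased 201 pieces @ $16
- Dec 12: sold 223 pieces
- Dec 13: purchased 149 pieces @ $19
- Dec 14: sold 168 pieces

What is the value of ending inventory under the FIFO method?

Ending inventory = $3,375

Dec 7, 192 sold [FIFO — oldest first]: 74 @ $22 + 118 @ $21 = $4,106
Dec 10, 178 sold [FIFO — oldest first]: 178 @ $21 = $3,738
Dec 12, 223 sold [FIFO — oldest first]: 70 @ $21 + 113 @ $18 + 40 @ $22 = $4,384
Dec 14, 168 sold [FIFO — oldest first]: 1 @ $22 + 167 @ $16 = $2,694
Total COGS = $4,106 + $3,738 + $4,384 + $2,694 = $14,922
Ending inventory: 34 @ $16 + 149 @ $19 = $3,375
Check: goods available $18,297 = COGS $14,922 + ending $3,375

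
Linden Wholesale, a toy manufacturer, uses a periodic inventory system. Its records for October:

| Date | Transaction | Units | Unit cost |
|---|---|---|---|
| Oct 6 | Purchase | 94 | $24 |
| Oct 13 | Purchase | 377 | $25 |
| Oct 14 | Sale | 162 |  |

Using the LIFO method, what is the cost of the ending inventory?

Ending inventory = $7,631

Oct 14, 162 sold [LIFO — newest first]: 162 @ $25 = $4,050
Ending inventory: 94 @ $24 + 215 @ $25 = $7,631
Check: goods available $11,681 = COGS $4,050 + ending $7,631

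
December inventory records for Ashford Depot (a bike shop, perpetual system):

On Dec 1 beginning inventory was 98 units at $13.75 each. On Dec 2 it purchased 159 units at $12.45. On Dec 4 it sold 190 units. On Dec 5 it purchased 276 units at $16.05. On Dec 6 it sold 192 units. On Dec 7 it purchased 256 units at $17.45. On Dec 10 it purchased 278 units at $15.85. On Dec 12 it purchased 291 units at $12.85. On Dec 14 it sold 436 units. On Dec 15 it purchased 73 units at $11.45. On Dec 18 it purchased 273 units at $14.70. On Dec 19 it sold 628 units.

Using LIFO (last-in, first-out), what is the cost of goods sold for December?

Dec 4, 190 sold [LIFO — newest first]: 159 @ $12.45 + 31 @ $13.75 = $2,405.80
Dec 6, 192 sold [LIFO — newest first]: 192 @ $16.05 = $3,081.60
Dec 14, 436 sold [LIFO — newest first]: 291 @ $12.85 + 145 @ $15.85 = $6,037.60
Dec 19, 628 sold [LIFO — newest first]: 273 @ $14.70 + 73 @ $11.45 + 133 @ $15.85 + 149 @ $17.45 = $9,557.05
Total COGS = $2,405.80 + $3,081.60 + $6,037.60 + $9,557.05 = $21,082.05
Ending inventory: 67 @ $13.75 + 84 @ $16.05 + 107 @ $17.45 = $4,136.60
Check: goods available $25,218.65 = COGS $21,082.05 + ending $4,136.60

COGS = $21,082.05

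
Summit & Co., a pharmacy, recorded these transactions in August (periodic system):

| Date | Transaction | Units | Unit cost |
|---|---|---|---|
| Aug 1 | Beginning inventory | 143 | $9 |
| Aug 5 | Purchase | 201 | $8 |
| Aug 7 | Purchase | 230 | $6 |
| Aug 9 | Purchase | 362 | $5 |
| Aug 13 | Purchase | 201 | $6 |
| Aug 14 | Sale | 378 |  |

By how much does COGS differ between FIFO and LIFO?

$1,008

FIFO COGS: 143 @ $9 + 201 @ $8 + 34 @ $6 = $3,099
LIFO COGS: 201 @ $6 + 177 @ $5 = $2,091
Difference = |$3,099 − $2,091| = $1,008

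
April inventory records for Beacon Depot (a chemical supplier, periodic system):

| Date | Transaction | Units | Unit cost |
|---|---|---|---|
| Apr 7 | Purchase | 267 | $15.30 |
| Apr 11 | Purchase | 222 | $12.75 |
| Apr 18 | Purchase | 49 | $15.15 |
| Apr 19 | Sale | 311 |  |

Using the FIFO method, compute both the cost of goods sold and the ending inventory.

Apr 19, 311 sold [FIFO — oldest first]: 267 @ $15.30 + 44 @ $12.75 = $4,646.10
Ending inventory: 178 @ $12.75 + 49 @ $15.15 = $3,011.85

COGS = $4,646.10; ending inventory = $3,011.85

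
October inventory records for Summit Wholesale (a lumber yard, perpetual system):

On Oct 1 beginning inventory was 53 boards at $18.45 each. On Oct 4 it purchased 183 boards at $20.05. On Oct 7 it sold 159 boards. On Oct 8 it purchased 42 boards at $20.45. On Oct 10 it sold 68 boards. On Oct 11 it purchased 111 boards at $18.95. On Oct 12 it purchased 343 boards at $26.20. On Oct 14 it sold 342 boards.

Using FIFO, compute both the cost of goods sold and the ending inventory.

Oct 7, 159 sold [FIFO — oldest first]: 53 @ $18.45 + 106 @ $20.05 = $3,103.15
Oct 10, 68 sold [FIFO — oldest first]: 68 @ $20.05 = $1,363.40
Oct 14, 342 sold [FIFO — oldest first]: 9 @ $20.05 + 42 @ $20.45 + 111 @ $18.95 + 180 @ $26.20 = $7,858.80
Total COGS = $3,103.15 + $1,363.40 + $7,858.80 = $12,325.35
Ending inventory: 163 @ $26.20 = $4,270.60

COGS = $12,325.35; ending inventory = $4,270.60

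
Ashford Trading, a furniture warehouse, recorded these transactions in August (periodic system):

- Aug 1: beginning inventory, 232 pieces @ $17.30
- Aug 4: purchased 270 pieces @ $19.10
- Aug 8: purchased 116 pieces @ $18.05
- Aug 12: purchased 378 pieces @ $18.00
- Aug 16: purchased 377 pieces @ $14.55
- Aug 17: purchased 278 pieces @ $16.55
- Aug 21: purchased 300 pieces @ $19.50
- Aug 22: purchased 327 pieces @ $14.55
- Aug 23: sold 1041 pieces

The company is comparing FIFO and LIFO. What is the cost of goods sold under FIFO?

COGS = $18,723.15

FIFO COGS: 232 @ $17.30 + 270 @ $19.10 + 116 @ $18.05 + 378 @ $18.00 + 45 @ $14.55 = $18,723.15
LIFO COGS: 327 @ $14.55 + 300 @ $19.50 + 278 @ $16.55 + 136 @ $14.55 = $17,187.55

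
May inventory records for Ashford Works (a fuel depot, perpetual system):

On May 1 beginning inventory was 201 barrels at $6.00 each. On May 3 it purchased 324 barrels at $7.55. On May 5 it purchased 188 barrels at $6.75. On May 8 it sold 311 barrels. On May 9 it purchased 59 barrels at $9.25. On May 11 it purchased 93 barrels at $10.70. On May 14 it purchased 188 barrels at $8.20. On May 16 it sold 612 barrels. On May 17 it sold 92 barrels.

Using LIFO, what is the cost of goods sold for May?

May 8, 311 sold [LIFO — newest first]: 188 @ $6.75 + 123 @ $7.55 = $2,197.65
May 16, 612 sold [LIFO — newest first]: 188 @ $8.20 + 93 @ $10.70 + 59 @ $9.25 + 201 @ $7.55 + 71 @ $6.00 = $5,026.00
May 17, 92 sold [LIFO — newest first]: 92 @ $6.00 = $552.00
Total COGS = $2,197.65 + $5,026.00 + $552.00 = $7,775.65
Ending inventory: 38 @ $6.00 = $228.00

COGS = $7,775.65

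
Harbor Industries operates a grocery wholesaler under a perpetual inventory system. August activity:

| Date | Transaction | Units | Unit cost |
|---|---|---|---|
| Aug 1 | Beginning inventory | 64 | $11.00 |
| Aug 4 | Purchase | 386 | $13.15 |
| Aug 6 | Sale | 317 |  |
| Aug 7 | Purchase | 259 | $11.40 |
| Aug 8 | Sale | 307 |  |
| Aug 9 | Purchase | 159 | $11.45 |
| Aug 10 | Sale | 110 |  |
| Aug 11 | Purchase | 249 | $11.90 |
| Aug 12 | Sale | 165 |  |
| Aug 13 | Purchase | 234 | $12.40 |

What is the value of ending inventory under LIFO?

Ending inventory = $5,442.40

Aug 6, 317 sold [LIFO — newest first]: 317 @ $13.15 = $4,168.55
Aug 8, 307 sold [LIFO — newest first]: 259 @ $11.40 + 48 @ $13.15 = $3,583.80
Aug 10, 110 sold [LIFO — newest first]: 110 @ $11.45 = $1,259.50
Aug 12, 165 sold [LIFO — newest first]: 165 @ $11.90 = $1,963.50
Total COGS = $4,168.55 + $3,583.80 + $1,259.50 + $1,963.50 = $10,975.35
Ending inventory: 64 @ $11.00 + 21 @ $13.15 + 49 @ $11.45 + 84 @ $11.90 + 234 @ $12.40 = $5,442.40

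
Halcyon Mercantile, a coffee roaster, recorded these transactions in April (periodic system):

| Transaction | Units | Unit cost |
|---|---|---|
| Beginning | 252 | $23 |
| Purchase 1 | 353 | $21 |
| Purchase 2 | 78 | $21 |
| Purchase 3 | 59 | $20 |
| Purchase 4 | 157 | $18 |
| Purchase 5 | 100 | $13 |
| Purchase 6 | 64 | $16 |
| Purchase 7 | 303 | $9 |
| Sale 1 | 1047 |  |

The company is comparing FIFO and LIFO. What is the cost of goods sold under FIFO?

FIFO COGS: 252 @ $23 + 353 @ $21 + 78 @ $21 + 59 @ $20 + 157 @ $18 + 100 @ $13 + 48 @ $16 = $20,921
LIFO COGS: 303 @ $9 + 64 @ $16 + 100 @ $13 + 157 @ $18 + 59 @ $20 + 78 @ $21 + 286 @ $21 = $16,701

COGS = $20,921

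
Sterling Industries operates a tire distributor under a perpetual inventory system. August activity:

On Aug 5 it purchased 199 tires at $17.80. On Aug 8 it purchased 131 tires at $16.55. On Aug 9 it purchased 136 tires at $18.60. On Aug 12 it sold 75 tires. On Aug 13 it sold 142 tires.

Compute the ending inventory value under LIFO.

Ending inventory = $4,369.70

Aug 12, 75 sold [LIFO — newest first]: 75 @ $18.60 = $1,395.00
Aug 13, 142 sold [LIFO — newest first]: 61 @ $18.60 + 81 @ $16.55 = $2,475.15
Total COGS = $1,395.00 + $2,475.15 = $3,870.15
Ending inventory: 199 @ $17.80 + 50 @ $16.55 = $4,369.70
Check: goods available $8,239.85 = COGS $3,870.15 + ending $4,369.70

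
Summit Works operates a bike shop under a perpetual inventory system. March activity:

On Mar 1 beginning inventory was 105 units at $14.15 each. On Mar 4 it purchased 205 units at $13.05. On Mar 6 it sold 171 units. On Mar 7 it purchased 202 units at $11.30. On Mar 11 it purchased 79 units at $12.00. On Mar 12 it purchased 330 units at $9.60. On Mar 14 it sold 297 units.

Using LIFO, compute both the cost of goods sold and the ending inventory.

COGS = $5,082.75; ending inventory = $5,476.85

Mar 6, 171 sold [LIFO — newest first]: 171 @ $13.05 = $2,231.55
Mar 14, 297 sold [LIFO — newest first]: 297 @ $9.60 = $2,851.20
Total COGS = $2,231.55 + $2,851.20 = $5,082.75
Ending inventory: 105 @ $14.15 + 34 @ $13.05 + 202 @ $11.30 + 79 @ $12.00 + 33 @ $9.60 = $5,476.85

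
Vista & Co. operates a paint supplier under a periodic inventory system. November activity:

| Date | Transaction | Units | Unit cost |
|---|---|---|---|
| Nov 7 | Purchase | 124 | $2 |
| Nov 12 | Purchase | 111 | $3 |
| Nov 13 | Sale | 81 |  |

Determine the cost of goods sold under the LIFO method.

COGS = $243

Nov 13, 81 sold [LIFO — newest first]: 81 @ $3 = $243
Ending inventory: 124 @ $2 + 30 @ $3 = $338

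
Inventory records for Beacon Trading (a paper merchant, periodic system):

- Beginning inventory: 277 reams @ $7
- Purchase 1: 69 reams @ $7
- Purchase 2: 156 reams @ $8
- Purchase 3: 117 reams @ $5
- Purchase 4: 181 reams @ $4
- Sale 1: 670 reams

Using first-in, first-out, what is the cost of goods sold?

COGS = $4,459

Sale 1 (670) [FIFO — oldest first]: 277 @ $7 + 69 @ $7 + 156 @ $8 + 117 @ $5 + 51 @ $4 = $4,459
Ending inventory: 130 @ $4 = $520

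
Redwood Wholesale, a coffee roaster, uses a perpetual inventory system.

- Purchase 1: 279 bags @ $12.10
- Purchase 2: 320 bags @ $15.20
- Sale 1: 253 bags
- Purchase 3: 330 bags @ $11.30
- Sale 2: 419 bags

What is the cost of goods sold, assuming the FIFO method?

Sale 1 (253) [FIFO — oldest first]: 253 @ $12.10 = $3,061.30
Sale 2 (419) [FIFO — oldest first]: 26 @ $12.10 + 320 @ $15.20 + 73 @ $11.30 = $6,003.50
Total COGS = $3,061.30 + $6,003.50 = $9,064.80
Ending inventory: 257 @ $11.30 = $2,904.10
Check: goods available $11,968.90 = COGS $9,064.80 + ending $2,904.10

COGS = $9,064.80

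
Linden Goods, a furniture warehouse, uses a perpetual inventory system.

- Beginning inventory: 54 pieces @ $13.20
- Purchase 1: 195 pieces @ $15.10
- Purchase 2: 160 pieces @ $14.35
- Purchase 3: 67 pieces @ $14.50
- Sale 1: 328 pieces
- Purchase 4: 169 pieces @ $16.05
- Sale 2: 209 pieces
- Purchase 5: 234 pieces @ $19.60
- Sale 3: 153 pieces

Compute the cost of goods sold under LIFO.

Sale 1 (328) [LIFO — newest first]: 67 @ $14.50 + 160 @ $14.35 + 101 @ $15.10 = $4,792.60
Sale 2 (209) [LIFO — newest first]: 169 @ $16.05 + 40 @ $15.10 = $3,316.45
Sale 3 (153) [LIFO — newest first]: 153 @ $19.60 = $2,998.80
Total COGS = $4,792.60 + $3,316.45 + $2,998.80 = $11,107.85
Ending inventory: 54 @ $13.20 + 54 @ $15.10 + 81 @ $19.60 = $3,115.80

COGS = $11,107.85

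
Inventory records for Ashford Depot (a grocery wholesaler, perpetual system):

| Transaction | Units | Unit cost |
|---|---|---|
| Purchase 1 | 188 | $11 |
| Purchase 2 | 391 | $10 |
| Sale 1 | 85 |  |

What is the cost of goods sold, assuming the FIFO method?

Sale 1 (85) [FIFO — oldest first]: 85 @ $11 = $935
Ending inventory: 103 @ $11 + 391 @ $10 = $5,043

COGS = $935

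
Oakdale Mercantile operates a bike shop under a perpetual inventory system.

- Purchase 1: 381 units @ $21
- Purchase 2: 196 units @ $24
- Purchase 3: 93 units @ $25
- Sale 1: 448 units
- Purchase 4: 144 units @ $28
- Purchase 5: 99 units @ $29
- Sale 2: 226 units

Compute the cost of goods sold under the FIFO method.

Sale 1 (448) [FIFO — oldest first]: 381 @ $21 + 67 @ $24 = $9,609
Sale 2 (226) [FIFO — oldest first]: 129 @ $24 + 93 @ $25 + 4 @ $28 = $5,533
Total COGS = $9,609 + $5,533 = $15,142
Ending inventory: 140 @ $28 + 99 @ $29 = $6,791
Check: goods available $21,933 = COGS $15,142 + ending $6,791

COGS = $15,142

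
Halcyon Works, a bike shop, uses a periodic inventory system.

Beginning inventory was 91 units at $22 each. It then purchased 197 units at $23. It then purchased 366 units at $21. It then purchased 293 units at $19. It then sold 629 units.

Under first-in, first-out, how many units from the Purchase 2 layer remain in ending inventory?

Sale 1 (629) [FIFO — oldest first]: 91 @ $22 + 197 @ $23 + 341 @ $21 = $13,694
Ending inventory: 25 @ $21 + 293 @ $19 = $6,092
Check: goods available $19,786 = COGS $13,694 + ending $6,092

25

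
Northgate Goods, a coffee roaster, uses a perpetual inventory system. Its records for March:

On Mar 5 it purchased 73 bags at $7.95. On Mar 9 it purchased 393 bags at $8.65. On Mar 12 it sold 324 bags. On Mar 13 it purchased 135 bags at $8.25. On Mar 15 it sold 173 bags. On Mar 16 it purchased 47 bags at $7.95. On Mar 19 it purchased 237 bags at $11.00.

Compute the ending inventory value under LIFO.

Ending inventory = $3,829.15

Mar 12, 324 sold [LIFO — newest first]: 324 @ $8.65 = $2,802.60
Mar 15, 173 sold [LIFO — newest first]: 135 @ $8.25 + 38 @ $8.65 = $1,442.45
Total COGS = $2,802.60 + $1,442.45 = $4,245.05
Ending inventory: 73 @ $7.95 + 31 @ $8.65 + 47 @ $7.95 + 237 @ $11.00 = $3,829.15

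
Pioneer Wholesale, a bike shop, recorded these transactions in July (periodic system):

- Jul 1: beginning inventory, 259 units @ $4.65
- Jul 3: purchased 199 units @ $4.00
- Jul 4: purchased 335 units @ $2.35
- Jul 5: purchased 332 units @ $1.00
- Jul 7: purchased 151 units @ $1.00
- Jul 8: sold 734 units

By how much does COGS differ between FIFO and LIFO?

FIFO COGS: 259 @ $4.65 + 199 @ $4.00 + 276 @ $2.35 = $2,648.95
LIFO COGS: 151 @ $1.00 + 332 @ $1.00 + 251 @ $2.35 = $1,072.85
Difference = |$2,648.95 − $1,072.85| = $1,576.10

$1,576.10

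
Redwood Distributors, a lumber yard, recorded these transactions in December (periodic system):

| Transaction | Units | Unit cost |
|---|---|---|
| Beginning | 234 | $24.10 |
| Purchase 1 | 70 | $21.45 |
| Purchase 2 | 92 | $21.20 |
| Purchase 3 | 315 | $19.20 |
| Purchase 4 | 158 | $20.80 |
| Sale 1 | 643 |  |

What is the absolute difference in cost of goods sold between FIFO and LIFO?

$854.60

FIFO COGS: 234 @ $24.10 + 70 @ $21.45 + 92 @ $21.20 + 247 @ $19.20 = $13,833.70
LIFO COGS: 158 @ $20.80 + 315 @ $19.20 + 92 @ $21.20 + 70 @ $21.45 + 8 @ $24.10 = $12,979.10
Difference = |$13,833.70 − $12,979.10| = $854.60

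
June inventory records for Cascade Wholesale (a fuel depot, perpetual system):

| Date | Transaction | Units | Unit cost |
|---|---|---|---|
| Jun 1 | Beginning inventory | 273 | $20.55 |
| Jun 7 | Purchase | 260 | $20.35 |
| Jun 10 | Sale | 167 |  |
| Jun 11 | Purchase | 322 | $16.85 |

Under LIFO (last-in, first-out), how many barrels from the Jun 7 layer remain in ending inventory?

Jun 10, 167 sold [LIFO — newest first]: 167 @ $20.35 = $3,398.45
Ending inventory: 273 @ $20.55 + 93 @ $20.35 + 322 @ $16.85 = $12,928.40

93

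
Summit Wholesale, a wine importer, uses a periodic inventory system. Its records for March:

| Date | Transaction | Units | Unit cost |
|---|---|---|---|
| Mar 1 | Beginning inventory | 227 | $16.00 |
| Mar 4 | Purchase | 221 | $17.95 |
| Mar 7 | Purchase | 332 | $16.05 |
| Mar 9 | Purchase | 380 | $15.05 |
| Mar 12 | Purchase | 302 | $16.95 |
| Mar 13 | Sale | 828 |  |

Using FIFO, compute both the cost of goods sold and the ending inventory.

COGS = $13,649.95; ending inventory = $10,115.50

Mar 13, 828 sold [FIFO — oldest first]: 227 @ $16.00 + 221 @ $17.95 + 332 @ $16.05 + 48 @ $15.05 = $13,649.95
Ending inventory: 332 @ $15.05 + 302 @ $16.95 = $10,115.50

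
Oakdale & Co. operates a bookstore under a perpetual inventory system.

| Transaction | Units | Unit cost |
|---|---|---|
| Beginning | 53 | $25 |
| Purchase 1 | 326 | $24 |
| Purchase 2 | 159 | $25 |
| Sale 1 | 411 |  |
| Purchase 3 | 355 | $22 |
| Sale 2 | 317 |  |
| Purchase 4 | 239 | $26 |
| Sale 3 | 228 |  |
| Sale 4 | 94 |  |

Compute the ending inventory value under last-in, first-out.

Ending inventory = $2,021

Sale 1 (411) [LIFO — newest first]: 159 @ $25 + 252 @ $24 = $10,023
Sale 2 (317) [LIFO — newest first]: 317 @ $22 = $6,974
Sale 3 (228) [LIFO — newest first]: 228 @ $26 = $5,928
Sale 4 (94) [LIFO — newest first]: 11 @ $26 + 38 @ $22 + 45 @ $24 = $2,202
Total COGS = $10,023 + $6,974 + $5,928 + $2,202 = $25,127
Ending inventory: 53 @ $25 + 29 @ $24 = $2,021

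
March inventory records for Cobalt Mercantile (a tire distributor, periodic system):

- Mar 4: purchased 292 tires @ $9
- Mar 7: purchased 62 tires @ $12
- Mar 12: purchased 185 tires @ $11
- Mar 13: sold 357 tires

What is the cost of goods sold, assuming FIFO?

COGS = $3,405

Mar 13, 357 sold [FIFO — oldest first]: 292 @ $9 + 62 @ $12 + 3 @ $11 = $3,405
Ending inventory: 182 @ $11 = $2,002
Check: goods available $5,407 = COGS $3,405 + ending $2,002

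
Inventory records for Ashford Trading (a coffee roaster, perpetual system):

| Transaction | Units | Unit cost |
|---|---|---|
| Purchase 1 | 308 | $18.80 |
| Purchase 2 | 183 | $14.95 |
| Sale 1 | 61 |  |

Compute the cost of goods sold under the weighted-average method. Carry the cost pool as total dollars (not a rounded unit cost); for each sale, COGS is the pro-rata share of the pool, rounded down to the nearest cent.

COGS = $1,059.26

After Purchase 1: 308 on hand, pool $5,790.40 (≈ $18.8000 each)
After Purchase 2: 491 on hand, pool $8,526.25 (≈ $17.3651 each)
Sale 1, sell 61: 61/491 × $8,526.25 → $1,059.26
Ending inventory (cost pool remaining) = $7,466.99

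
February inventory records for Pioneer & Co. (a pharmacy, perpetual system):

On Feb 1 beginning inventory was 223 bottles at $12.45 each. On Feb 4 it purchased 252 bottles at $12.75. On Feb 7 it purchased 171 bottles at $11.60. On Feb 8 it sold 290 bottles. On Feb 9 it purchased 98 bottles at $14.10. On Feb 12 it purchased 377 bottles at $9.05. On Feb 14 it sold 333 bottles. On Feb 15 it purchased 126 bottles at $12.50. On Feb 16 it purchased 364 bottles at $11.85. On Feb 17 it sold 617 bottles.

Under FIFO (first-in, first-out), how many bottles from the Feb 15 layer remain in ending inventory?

7

Feb 8, 290 sold [FIFO — oldest first]: 223 @ $12.45 + 67 @ $12.75 = $3,630.60
Feb 14, 333 sold [FIFO — oldest first]: 185 @ $12.75 + 148 @ $11.60 = $4,075.55
Feb 17, 617 sold [FIFO — oldest first]: 23 @ $11.60 + 98 @ $14.10 + 377 @ $9.05 + 119 @ $12.50 = $6,547.95
Total COGS = $3,630.60 + $4,075.55 + $6,547.95 = $14,254.10
Ending inventory: 7 @ $12.50 + 364 @ $11.85 = $4,400.90
Check: goods available $18,655.00 = COGS $14,254.10 + ending $4,400.90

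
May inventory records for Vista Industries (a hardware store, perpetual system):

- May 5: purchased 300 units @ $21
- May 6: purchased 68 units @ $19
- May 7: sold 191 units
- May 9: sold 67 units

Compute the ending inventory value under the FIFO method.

May 7, 191 sold [FIFO — oldest first]: 191 @ $21 = $4,011
May 9, 67 sold [FIFO — oldest first]: 67 @ $21 = $1,407
Total COGS = $4,011 + $1,407 = $5,418
Ending inventory: 42 @ $21 + 68 @ $19 = $2,174
Check: goods available $7,592 = COGS $5,418 + ending $2,174

Ending inventory = $2,174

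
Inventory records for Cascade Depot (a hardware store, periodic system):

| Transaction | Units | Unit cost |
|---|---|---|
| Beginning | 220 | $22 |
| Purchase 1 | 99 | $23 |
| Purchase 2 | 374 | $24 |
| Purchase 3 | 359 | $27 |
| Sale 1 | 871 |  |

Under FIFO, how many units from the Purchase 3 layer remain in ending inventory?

Sale 1 (871) [FIFO — oldest first]: 220 @ $22 + 99 @ $23 + 374 @ $24 + 178 @ $27 = $20,899
Ending inventory: 181 @ $27 = $4,887

181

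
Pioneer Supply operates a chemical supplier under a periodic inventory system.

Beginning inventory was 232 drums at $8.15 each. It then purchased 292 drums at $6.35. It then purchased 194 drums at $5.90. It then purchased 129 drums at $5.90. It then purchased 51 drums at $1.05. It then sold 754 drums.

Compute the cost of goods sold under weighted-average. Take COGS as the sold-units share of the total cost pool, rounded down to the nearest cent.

COGS = $4,789.53

Sale 1, sell 754: 754/898 × $5,704.25 → $4,789.53
Ending inventory (cost pool remaining) = $914.72
Check: goods available $5,704.25 = COGS $4,789.53 + ending $914.72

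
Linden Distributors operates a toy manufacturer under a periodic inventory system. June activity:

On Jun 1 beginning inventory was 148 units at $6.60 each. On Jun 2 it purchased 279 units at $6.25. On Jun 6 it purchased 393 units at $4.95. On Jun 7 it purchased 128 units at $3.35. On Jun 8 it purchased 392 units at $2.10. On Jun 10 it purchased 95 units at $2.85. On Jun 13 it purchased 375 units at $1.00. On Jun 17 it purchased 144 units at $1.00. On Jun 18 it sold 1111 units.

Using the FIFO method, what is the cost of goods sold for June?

COGS = $5,437.00

Jun 18, 1111 sold [FIFO — oldest first]: 148 @ $6.60 + 279 @ $6.25 + 393 @ $4.95 + 128 @ $3.35 + 163 @ $2.10 = $5,437.00
Ending inventory: 229 @ $2.10 + 95 @ $2.85 + 375 @ $1.00 + 144 @ $1.00 = $1,270.65
Check: goods available $6,707.65 = COGS $5,437.00 + ending $1,270.65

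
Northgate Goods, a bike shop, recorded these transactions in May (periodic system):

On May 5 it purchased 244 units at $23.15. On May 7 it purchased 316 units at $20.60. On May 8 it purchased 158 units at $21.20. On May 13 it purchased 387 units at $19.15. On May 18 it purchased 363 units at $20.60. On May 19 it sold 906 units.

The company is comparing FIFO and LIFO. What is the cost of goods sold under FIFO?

COGS = $19,108.00

FIFO COGS: 244 @ $23.15 + 316 @ $20.60 + 158 @ $21.20 + 188 @ $19.15 = $19,108.00
LIFO COGS: 363 @ $20.60 + 387 @ $19.15 + 156 @ $21.20 = $18,196.05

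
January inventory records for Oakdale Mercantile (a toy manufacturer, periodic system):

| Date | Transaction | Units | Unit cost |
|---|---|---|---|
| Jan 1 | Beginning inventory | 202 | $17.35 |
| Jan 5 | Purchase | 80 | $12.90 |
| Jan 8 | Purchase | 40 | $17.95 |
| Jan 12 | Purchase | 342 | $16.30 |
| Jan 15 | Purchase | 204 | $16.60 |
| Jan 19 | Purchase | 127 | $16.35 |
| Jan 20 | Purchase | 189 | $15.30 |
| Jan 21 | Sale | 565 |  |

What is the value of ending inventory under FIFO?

Ending inventory = $9,968.25

Jan 21, 565 sold [FIFO — oldest first]: 202 @ $17.35 + 80 @ $12.90 + 40 @ $17.95 + 243 @ $16.30 = $9,215.60
Ending inventory: 99 @ $16.30 + 204 @ $16.60 + 127 @ $16.35 + 189 @ $15.30 = $9,968.25
Check: goods available $19,183.85 = COGS $9,215.60 + ending $9,968.25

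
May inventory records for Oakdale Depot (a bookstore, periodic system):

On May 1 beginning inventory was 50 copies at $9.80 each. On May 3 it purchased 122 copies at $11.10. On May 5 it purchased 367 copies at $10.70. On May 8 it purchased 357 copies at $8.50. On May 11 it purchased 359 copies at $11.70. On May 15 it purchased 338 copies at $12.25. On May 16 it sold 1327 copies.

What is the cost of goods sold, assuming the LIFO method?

COGS = $14,296.40

May 16, 1327 sold [LIFO — newest first]: 338 @ $12.25 + 359 @ $11.70 + 357 @ $8.50 + 273 @ $10.70 = $14,296.40
Ending inventory: 50 @ $9.80 + 122 @ $11.10 + 94 @ $10.70 = $2,850.00
Check: goods available $17,146.40 = COGS $14,296.40 + ending $2,850.00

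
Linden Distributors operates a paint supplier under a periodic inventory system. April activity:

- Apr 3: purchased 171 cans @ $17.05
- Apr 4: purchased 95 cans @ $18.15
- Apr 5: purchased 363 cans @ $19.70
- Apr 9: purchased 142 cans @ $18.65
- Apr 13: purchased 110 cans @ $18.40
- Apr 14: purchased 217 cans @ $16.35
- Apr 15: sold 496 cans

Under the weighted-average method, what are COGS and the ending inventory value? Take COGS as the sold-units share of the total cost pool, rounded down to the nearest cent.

COGS = $9,039.64; ending inventory = $10,971.51

Apr 15, sell 496: 496/1098 × $20,011.15 → $9,039.64
Ending inventory (cost pool remaining) = $10,971.51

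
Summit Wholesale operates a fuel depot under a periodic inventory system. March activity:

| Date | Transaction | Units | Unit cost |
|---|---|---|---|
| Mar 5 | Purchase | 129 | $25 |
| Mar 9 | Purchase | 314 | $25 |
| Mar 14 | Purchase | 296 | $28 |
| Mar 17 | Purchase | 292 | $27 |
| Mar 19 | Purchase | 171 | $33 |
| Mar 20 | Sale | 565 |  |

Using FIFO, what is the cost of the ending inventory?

Ending inventory = $18,399

Mar 20, 565 sold [FIFO — oldest first]: 129 @ $25 + 314 @ $25 + 122 @ $28 = $14,491
Ending inventory: 174 @ $28 + 292 @ $27 + 171 @ $33 = $18,399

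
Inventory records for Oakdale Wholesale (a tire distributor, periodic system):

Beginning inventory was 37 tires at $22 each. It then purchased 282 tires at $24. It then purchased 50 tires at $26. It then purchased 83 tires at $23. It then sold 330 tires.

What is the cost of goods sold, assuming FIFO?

COGS = $7,868

Sale 1 (330) [FIFO — oldest first]: 37 @ $22 + 282 @ $24 + 11 @ $26 = $7,868
Ending inventory: 39 @ $26 + 83 @ $23 = $2,923
Check: goods available $10,791 = COGS $7,868 + ending $2,923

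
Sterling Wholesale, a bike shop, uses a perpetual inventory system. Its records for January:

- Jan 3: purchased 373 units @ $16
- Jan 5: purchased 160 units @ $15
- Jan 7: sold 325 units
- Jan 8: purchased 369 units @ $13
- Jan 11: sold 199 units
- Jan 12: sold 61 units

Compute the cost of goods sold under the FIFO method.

Jan 7, 325 sold [FIFO — oldest first]: 325 @ $16 = $5,200
Jan 11, 199 sold [FIFO — oldest first]: 48 @ $16 + 151 @ $15 = $3,033
Jan 12, 61 sold [FIFO — oldest first]: 9 @ $15 + 52 @ $13 = $811
Total COGS = $5,200 + $3,033 + $811 = $9,044
Ending inventory: 317 @ $13 = $4,121
Check: goods available $13,165 = COGS $9,044 + ending $4,121

COGS = $9,044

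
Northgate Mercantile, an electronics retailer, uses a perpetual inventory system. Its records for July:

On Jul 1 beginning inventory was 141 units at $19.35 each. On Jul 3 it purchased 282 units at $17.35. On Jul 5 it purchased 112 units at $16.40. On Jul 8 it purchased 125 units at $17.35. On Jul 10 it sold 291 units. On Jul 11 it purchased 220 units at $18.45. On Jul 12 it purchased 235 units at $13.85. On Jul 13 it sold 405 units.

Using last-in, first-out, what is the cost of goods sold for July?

COGS = $11,333.70

Jul 10, 291 sold [LIFO — newest first]: 125 @ $17.35 + 112 @ $16.40 + 54 @ $17.35 = $4,942.45
Jul 13, 405 sold [LIFO — newest first]: 235 @ $13.85 + 170 @ $18.45 = $6,391.25
Total COGS = $4,942.45 + $6,391.25 = $11,333.70
Ending inventory: 141 @ $19.35 + 228 @ $17.35 + 50 @ $18.45 = $7,606.65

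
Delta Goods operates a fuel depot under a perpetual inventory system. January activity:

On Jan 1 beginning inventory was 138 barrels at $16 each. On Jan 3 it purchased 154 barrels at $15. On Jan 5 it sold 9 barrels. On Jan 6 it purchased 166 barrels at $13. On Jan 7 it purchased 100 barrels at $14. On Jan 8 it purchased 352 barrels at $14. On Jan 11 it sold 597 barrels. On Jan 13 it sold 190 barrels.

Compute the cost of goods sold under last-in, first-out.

Jan 5, 9 sold [LIFO — newest first]: 9 @ $15 = $135
Jan 11, 597 sold [LIFO — newest first]: 352 @ $14 + 100 @ $14 + 145 @ $13 = $8,213
Jan 13, 190 sold [LIFO — newest first]: 21 @ $13 + 145 @ $15 + 24 @ $16 = $2,832
Total COGS = $135 + $8,213 + $2,832 = $11,180
Ending inventory: 114 @ $16 = $1,824
Check: goods available $13,004 = COGS $11,180 + ending $1,824

COGS = $11,180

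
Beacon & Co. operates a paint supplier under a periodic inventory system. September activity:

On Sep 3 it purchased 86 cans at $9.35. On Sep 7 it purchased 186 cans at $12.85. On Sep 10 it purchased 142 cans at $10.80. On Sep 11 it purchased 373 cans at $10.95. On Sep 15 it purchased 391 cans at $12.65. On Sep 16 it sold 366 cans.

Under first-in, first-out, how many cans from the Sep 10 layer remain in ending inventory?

Sep 16, 366 sold [FIFO — oldest first]: 86 @ $9.35 + 186 @ $12.85 + 94 @ $10.80 = $4,209.40
Ending inventory: 48 @ $10.80 + 373 @ $10.95 + 391 @ $12.65 = $9,548.90
Check: goods available $13,758.30 = COGS $4,209.40 + ending $9,548.90

48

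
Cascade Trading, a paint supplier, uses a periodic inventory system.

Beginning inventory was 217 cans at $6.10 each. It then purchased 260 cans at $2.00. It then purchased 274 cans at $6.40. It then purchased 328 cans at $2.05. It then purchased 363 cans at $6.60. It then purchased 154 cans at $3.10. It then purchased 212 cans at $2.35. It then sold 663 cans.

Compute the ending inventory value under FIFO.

Ending inventory = $4,607.00

Sale 1 (663) [FIFO — oldest first]: 217 @ $6.10 + 260 @ $2.00 + 186 @ $6.40 = $3,034.10
Ending inventory: 88 @ $6.40 + 328 @ $2.05 + 363 @ $6.60 + 154 @ $3.10 + 212 @ $2.35 = $4,607.00
Check: goods available $7,641.10 = COGS $3,034.10 + ending $4,607.00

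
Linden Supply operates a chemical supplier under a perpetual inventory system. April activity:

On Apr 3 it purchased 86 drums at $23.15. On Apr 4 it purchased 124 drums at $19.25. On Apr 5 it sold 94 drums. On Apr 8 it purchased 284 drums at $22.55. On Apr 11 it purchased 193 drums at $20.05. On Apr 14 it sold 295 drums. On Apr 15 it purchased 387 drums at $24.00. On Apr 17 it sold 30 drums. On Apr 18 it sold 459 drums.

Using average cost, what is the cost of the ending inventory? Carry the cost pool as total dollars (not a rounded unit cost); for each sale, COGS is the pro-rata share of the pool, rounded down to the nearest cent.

After Apr 3: 86 on hand, pool $1,990.90 (≈ $23.1500 each)
After Apr 4: 210 on hand, pool $4,377.90 (≈ $20.8471 each)
Apr 5, sell 94: 94/210 × $4,377.90 → $1,959.63
After Apr 8: 400 on hand, pool $8,822.47 (≈ $22.0562 each)
After Apr 11: 593 on hand, pool $12,692.12 (≈ $21.4032 each)
Apr 14, sell 295: 295/593 × $12,692.12 → $6,313.95
After Apr 15: 685 on hand, pool $15,666.17 (≈ $22.8703 each)
Apr 17, sell 30: 30/685 × $15,666.17 → $686.10
Apr 18, sell 459: 459/655 × $14,980.07 → $10,497.48
Total COGS = $1,959.63 + $6,313.95 + $686.10 + $10,497.48 = $19,457.16
Ending inventory (cost pool remaining) = $4,482.59

Ending inventory = $4,482.59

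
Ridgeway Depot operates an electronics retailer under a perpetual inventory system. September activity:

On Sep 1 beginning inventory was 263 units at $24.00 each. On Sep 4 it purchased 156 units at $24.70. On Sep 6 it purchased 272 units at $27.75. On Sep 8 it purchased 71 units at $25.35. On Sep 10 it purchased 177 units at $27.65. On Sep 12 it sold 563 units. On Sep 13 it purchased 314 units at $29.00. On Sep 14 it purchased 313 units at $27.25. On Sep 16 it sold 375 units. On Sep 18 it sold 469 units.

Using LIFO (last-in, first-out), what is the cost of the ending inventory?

Ending inventory = $3,816.00

Sep 12, 563 sold [LIFO — newest first]: 177 @ $27.65 + 71 @ $25.35 + 272 @ $27.75 + 43 @ $24.70 = $15,304.00
Sep 16, 375 sold [LIFO — newest first]: 313 @ $27.25 + 62 @ $29.00 = $10,327.25
Sep 18, 469 sold [LIFO — newest first]: 252 @ $29.00 + 113 @ $24.70 + 104 @ $24.00 = $12,595.10
Total COGS = $15,304.00 + $10,327.25 + $12,595.10 = $38,226.35
Ending inventory: 159 @ $24.00 = $3,816.00
Check: goods available $42,042.35 = COGS $38,226.35 + ending $3,816.00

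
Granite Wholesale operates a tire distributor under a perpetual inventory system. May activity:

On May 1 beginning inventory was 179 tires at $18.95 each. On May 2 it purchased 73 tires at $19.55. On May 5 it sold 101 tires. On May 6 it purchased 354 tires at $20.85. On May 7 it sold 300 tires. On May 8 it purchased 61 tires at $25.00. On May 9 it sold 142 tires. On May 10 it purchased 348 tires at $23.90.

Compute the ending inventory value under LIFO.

Ending inventory = $10,667.00

May 5, 101 sold [LIFO — newest first]: 73 @ $19.55 + 28 @ $18.95 = $1,957.75
May 7, 300 sold [LIFO — newest first]: 300 @ $20.85 = $6,255.00
May 9, 142 sold [LIFO — newest first]: 61 @ $25.00 + 54 @ $20.85 + 27 @ $18.95 = $3,162.55
Total COGS = $1,957.75 + $6,255.00 + $3,162.55 = $11,375.30
Ending inventory: 124 @ $18.95 + 348 @ $23.90 = $10,667.00
Check: goods available $22,042.30 = COGS $11,375.30 + ending $10,667.00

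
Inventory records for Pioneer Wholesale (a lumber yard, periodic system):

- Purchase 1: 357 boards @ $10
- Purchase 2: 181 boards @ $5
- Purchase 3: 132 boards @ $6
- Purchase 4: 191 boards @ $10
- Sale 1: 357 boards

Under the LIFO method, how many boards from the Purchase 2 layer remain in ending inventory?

147

Sale 1 (357) [LIFO — newest first]: 191 @ $10 + 132 @ $6 + 34 @ $5 = $2,872
Ending inventory: 357 @ $10 + 147 @ $5 = $4,305
Check: goods available $7,177 = COGS $2,872 + ending $4,305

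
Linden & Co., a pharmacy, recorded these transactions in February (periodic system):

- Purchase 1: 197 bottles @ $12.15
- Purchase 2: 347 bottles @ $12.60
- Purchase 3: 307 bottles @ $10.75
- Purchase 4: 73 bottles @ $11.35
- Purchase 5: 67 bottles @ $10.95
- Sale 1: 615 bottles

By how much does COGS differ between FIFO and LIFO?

$549.75

FIFO COGS: 197 @ $12.15 + 347 @ $12.60 + 71 @ $10.75 = $7,529.00
LIFO COGS: 67 @ $10.95 + 73 @ $11.35 + 307 @ $10.75 + 168 @ $12.60 = $6,979.25
Difference = |$7,529.00 − $6,979.25| = $549.75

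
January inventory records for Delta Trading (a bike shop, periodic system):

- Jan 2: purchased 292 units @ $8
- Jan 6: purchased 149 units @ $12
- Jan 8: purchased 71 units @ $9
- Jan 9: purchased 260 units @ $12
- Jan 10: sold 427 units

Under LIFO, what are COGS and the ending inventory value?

Jan 10, 427 sold [LIFO — newest first]: 260 @ $12 + 71 @ $9 + 96 @ $12 = $4,911
Ending inventory: 292 @ $8 + 53 @ $12 = $2,972

COGS = $4,911; ending inventory = $2,972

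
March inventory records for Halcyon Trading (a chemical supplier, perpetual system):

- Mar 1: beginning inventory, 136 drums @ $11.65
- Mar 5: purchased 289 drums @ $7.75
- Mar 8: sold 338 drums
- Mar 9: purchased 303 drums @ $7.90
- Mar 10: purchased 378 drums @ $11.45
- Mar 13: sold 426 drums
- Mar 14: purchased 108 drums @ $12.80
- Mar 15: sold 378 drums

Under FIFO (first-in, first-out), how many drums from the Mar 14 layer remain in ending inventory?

Mar 8, 338 sold [FIFO — oldest first]: 136 @ $11.65 + 202 @ $7.75 = $3,149.90
Mar 13, 426 sold [FIFO — oldest first]: 87 @ $7.75 + 303 @ $7.90 + 36 @ $11.45 = $3,480.15
Mar 15, 378 sold [FIFO — oldest first]: 342 @ $11.45 + 36 @ $12.80 = $4,376.70
Total COGS = $3,149.90 + $3,480.15 + $4,376.70 = $11,006.75
Ending inventory: 72 @ $12.80 = $921.60

72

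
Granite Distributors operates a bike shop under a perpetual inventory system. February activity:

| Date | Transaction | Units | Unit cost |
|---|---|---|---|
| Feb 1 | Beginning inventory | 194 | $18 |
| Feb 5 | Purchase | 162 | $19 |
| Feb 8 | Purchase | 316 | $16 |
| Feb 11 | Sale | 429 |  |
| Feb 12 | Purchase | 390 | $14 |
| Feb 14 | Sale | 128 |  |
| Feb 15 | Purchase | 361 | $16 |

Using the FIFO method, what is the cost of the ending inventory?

Feb 11, 429 sold [FIFO — oldest first]: 194 @ $18 + 162 @ $19 + 73 @ $16 = $7,738
Feb 14, 128 sold [FIFO — oldest first]: 128 @ $16 = $2,048
Total COGS = $7,738 + $2,048 = $9,786
Ending inventory: 115 @ $16 + 390 @ $14 + 361 @ $16 = $13,076

Ending inventory = $13,076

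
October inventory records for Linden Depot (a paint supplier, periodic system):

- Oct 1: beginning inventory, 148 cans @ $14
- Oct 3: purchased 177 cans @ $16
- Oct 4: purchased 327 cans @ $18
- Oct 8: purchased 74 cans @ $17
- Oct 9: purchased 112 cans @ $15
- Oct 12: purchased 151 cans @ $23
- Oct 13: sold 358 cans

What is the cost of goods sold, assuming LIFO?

Oct 13, 358 sold [LIFO — newest first]: 151 @ $23 + 112 @ $15 + 74 @ $17 + 21 @ $18 = $6,789
Ending inventory: 148 @ $14 + 177 @ $16 + 306 @ $18 = $10,412
Check: goods available $17,201 = COGS $6,789 + ending $10,412

COGS = $6,789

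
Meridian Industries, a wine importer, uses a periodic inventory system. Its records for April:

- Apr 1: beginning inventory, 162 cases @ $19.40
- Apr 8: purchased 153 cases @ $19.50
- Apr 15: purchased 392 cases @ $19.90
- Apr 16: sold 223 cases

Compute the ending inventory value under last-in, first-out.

Apr 16, 223 sold [LIFO — newest first]: 223 @ $19.90 = $4,437.70
Ending inventory: 162 @ $19.40 + 153 @ $19.50 + 169 @ $19.90 = $9,489.40

Ending inventory = $9,489.40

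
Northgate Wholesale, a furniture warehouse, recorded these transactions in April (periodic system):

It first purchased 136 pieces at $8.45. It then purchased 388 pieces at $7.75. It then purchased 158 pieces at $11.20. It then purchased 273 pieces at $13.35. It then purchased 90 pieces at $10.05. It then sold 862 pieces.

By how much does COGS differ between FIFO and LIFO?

FIFO COGS: 136 @ $8.45 + 388 @ $7.75 + 158 @ $11.20 + 180 @ $13.35 = $8,328.80
LIFO COGS: 90 @ $10.05 + 273 @ $13.35 + 158 @ $11.20 + 341 @ $7.75 = $8,961.40
Difference = |$8,328.80 − $8,961.40| = $632.60

$632.60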